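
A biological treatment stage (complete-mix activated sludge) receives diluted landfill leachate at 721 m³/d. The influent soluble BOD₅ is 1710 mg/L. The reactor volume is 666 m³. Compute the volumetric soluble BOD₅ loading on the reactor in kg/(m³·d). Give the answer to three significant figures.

L_v ≈ 1.85 kg soluble BOD₅/(m³·d)

Volumetric loading L_v = Q·S₀ / V = 721 × 1710 g/m³ / 666.0 m³ = 1851 g/(m³·d) = 1.851 kg soluble BOD₅/(m³·d).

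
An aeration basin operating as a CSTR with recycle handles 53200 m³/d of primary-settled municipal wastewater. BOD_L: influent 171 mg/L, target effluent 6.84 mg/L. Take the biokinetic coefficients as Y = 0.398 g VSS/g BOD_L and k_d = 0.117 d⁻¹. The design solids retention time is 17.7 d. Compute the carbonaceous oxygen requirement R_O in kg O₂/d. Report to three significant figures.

The observed yield is Y_obs = Y/(1 + k_d·θ_c) = 0.398 / (1 + 0.117 × 17.7) = 0.398 / 3.071 = 0.1296 g VSS per g BOD_L removed.
Mass of BOD_L removed per day: Q(S₀ − S) = 53200 × 164.2 g/m³ = 8733 kg/d.
Biomass synthesised: P_X = Y_obs × 8733 = 1132 kg VSS/d.
Carbonaceous O₂ demand = substrate oxidised − cell-mass equivalent = 8733 − 1.42 × 1132 = 7126 kg O₂/d.

R_O ≈ 7130 kg O₂/d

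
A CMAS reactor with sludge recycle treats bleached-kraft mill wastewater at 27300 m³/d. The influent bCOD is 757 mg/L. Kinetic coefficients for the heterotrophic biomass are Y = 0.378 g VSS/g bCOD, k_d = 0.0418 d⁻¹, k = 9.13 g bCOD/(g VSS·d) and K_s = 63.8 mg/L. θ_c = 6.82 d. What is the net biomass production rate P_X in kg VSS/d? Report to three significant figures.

From the Monod/SRT balance for a CMAS, S = K_s·(1+k_d θ_c)/[θ_c·(Y k − k_d) − 1] = 63.8 × (1 + 0.0418 × 6.82) / [6.82 × (0.378 × 9.13 − 0.0418) − 1] = 81.99 / 22.25 = 3.685 mg/L.
Correct the yield for decay: Y_obs = Y/(1 + k_d θ_c) = 0.378 / (1 + 0.0418 × 6.82) = 0.378 / 1.285 = 0.2941.
ΔS = 757 − 3.68 = 753.3 mg/L, so the substrate removal rate is 27300 × 753.3/1000 = 20566 kg bCOD/d.
P_X = Y_obs · Q(S₀ − S) = 0.2941 × 20566 = 6049 kg VSS/d.

P_X ≈ 6050 kg VSS/d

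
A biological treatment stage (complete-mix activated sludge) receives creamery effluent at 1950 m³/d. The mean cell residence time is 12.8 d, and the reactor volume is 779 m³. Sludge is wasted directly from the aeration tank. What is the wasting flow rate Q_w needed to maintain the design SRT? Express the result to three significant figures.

Q_w ≈ 60.9 m³/d

With mixed-liquor wasting, θ_c = V/Q_w, so Q_w = V/θ_c = 779.0/12.8 = 60.86 m³/d.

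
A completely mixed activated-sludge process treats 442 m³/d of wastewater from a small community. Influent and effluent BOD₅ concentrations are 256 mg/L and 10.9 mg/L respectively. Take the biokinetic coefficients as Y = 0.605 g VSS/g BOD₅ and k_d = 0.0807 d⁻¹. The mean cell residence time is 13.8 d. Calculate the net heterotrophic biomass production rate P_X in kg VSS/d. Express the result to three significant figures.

Y_obs = Y / (1 + k_d θ_c) = 0.605 / (1 + 0.0807 × 13.8) = 0.605 / 2.114 = 0.2862.
Q·(S₀ − S) = 442 × (256 − 10.9) × 10⁻³ = 108.3 kg/d removed.
Net biomass production P_X = Y_obs × Q·(S₀ − S) = 0.2862 × 108.3 = 31.01 kg VSS/d.

P_X ≈ 31.0 kg VSS/d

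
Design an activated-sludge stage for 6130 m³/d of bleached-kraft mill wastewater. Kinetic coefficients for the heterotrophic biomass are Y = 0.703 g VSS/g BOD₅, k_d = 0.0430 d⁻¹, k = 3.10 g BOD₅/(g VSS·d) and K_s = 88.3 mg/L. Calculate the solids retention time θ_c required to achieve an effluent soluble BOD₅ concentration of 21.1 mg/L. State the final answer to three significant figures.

From 1/θ_c = Y·k·S/(K_s + S) − k_d: Y·k·S/(K_s+S) = 0.703 × 3.10 × 21.1 / (88.3 + 21.1) = 0.4203 d⁻¹.
Then 1/θ_c = μ − k_d = 0.4203 − 0.0430 = 0.3773 d⁻¹, giving θ_c = 2.650 d.

θ_c ≈ 2.65 d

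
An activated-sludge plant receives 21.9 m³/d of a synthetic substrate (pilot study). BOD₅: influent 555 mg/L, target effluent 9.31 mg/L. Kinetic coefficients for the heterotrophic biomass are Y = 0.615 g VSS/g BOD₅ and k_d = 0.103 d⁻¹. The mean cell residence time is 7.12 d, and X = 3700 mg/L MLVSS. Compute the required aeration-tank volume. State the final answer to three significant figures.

V ≈ 8.16 m³

Steady-state biomass mass balance: V·X·(1 + k_d·θ_c) = Y·Q·(S₀ − S)·θ_c, so V = 0.615 × 21.9 × (555 − 9.31) × 7.12 / [3700 × (1 + 0.103 × 7.12)] = 5.23×10^4 / 6413 = 8.159 m³.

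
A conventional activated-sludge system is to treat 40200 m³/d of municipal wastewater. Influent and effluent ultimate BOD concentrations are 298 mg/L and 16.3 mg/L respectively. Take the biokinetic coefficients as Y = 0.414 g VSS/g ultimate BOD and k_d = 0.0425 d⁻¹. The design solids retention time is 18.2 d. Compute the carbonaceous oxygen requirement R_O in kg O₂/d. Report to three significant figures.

R_O ≈ 7570 kg O₂/d

Correct the yield for decay: Y_obs = Y/(1 + k_d θ_c) = 0.414 / (1 + 0.0425 × 18.2) = 0.414 / 1.774 = 0.2334.
ΔS = 298 − 16.3 = 281.7 mg/L, so the substrate removal rate is 40200 × 281.7/1000 = 11324 kg ultimate BOD/d.
Biomass synthesised: P_X = Y_obs × 11324 = 2644 kg VSS/d.
R_O = Q·ΔS − 1.42 P_X = 11324 − 3754 = 7571 kg O₂/d.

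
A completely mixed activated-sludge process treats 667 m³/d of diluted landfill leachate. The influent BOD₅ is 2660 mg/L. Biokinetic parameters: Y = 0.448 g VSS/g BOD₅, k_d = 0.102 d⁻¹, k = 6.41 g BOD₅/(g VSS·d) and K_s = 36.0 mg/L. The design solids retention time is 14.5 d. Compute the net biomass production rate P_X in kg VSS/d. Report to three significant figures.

P_X ≈ 320 kg VSS/d

From the Monod/SRT balance for a CMAS, S = K_s·(1+k_d θ_c)/[θ_c·(Y k − k_d) − 1] = 36.0 × (1 + 0.102 × 14.5) / [14.5 × (0.448 × 6.41 − 0.102) − 1] = 89.24 / 39.16 = 2.279 mg/L.
The observed yield is Y_obs = Y/(1 + k_d·θ_c) = 0.448 / (1 + 0.102 × 14.5) = 0.448 / 2.479 = 0.1807 g VSS per g BOD₅ removed.
Mass of BOD₅ removed per day: Q(S₀ − S) = 667 × 2658 g/m³ = 1773 kg/d.
So the net sludge growth is P_X = 0.1807 × 1773 = 320.4 kg VSS/d.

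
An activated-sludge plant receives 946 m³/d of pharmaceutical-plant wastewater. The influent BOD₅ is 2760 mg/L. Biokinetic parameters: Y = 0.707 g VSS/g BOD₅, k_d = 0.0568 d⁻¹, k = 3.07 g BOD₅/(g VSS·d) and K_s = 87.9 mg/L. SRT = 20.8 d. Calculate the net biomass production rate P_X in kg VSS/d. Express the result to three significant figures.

P_X ≈ 845 kg VSS/d

Effluent substrate depends only on kinetics and SRT: S = K_s(1 + k_d θ_c) / [θ_c(Yk − k_d) − 1] = 87.9 × (1 + 0.0568 × 20.8) / [20.8 × (0.707 × 3.07 − 0.0568) − 1] = 191.7 / 42.96 = 4.463 mg/L.
Y_obs = Y / (1 + k_d θ_c) = 0.707 / (1 + 0.0568 × 20.8) = 0.707 / 2.181 = 0.3241.
Substrate removed = Q·(S₀ − S) = 946 m³/d × (2760 − 4.46) g/m³ = 2.61×10^6 g/d = 2607 kg/d.
P_X = Y_obs · Q(S₀ − S) = 0.3241 × 2607 = 844.8 kg VSS/d.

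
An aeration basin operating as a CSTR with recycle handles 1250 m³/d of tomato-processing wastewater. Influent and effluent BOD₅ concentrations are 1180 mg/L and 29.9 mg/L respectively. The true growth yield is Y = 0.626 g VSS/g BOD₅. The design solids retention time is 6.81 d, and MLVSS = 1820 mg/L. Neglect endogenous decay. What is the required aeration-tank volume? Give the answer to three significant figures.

With k_d = 0 the design equation reduces to V = Y Q (S₀−S) θ_c / X = 0.626 × 1250 × (1180 − 29.9) × 6.81 / 1820 = 3367 m³.

V ≈ 3370 m³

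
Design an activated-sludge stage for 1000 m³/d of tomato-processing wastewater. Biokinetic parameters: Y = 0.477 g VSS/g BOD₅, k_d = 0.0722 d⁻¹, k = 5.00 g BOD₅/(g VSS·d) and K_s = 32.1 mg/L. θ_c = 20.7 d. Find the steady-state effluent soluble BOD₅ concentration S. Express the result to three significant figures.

S ≈ 1.71 mg/L

For a completely mixed reactor with recycle the Lawrence–McCarty relation gives S = K_s·(1 + k_d·θ_c) / [θ_c·(Y·k − k_d) − 1] = 32.1 × (1 + 0.0722 × 20.7) / [20.7 × (0.477 × 5.00 − 0.0722) − 1] = 80.07 / 46.87 = 1.708 mg/L.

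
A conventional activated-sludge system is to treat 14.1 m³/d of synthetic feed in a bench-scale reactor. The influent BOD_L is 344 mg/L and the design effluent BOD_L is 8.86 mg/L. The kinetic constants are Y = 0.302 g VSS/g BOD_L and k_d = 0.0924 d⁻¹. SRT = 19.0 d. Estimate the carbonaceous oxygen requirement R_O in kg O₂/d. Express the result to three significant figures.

R_O ≈ 3.99 kg O₂/d

The observed yield is Y_obs = Y/(1 + k_d·θ_c) = 0.302 / (1 + 0.0924 × 19.0) = 0.302 / 2.756 = 0.1096 g VSS per g BOD_L removed.
ΔS = 344 − 8.86 = 335.1 mg/L, so the substrate removal rate is 14.1 × 335.1/1000 = 4.725 kg BOD_L/d.
Net sludge production P_X = 0.1096 × 4.725 = 0.5179 kg VSS/d.
R_O = Q·ΔS − 1.42 P_X = 4.725 − 0.7354 = 3.990 kg O₂/d.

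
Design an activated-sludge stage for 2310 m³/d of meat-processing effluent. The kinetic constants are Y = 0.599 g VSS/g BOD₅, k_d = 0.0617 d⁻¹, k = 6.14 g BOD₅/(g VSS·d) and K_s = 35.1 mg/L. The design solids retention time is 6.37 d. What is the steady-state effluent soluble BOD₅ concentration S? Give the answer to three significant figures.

S ≈ 2.22 mg/L

For a completely mixed reactor with recycle the Lawrence–McCarty relation gives S = K_s·(1 + k_d·θ_c) / [θ_c·(Y·k − k_d) − 1] = 35.1 × (1 + 0.0617 × 6.37) / [6.37 × (0.599 × 6.14 − 0.0617) − 1] = 48.90 / 22.03 = 2.219 mg/L.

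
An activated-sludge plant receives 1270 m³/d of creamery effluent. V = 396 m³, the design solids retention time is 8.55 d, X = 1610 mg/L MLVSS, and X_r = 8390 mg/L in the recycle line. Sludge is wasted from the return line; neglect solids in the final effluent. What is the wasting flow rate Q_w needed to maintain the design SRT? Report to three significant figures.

Q_w ≈ 8.89 m³/d

Wasting from the return line (neglecting effluent solids): Q_w = V·X / (θ_c·X_r) = 396.0 × 1610 / (8.55 × 8390) = 8.888 m³/d.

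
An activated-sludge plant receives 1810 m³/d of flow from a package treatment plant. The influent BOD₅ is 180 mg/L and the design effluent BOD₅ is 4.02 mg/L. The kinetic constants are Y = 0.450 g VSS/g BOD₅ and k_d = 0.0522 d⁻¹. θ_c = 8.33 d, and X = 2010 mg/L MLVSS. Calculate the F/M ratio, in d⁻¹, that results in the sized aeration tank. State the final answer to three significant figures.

Steady-state biomass mass balance: V·X·(1 + k_d·θ_c) = Y·Q·(S₀ − S)·θ_c, so V = 0.450 × 1810 × (180 − 4.02) × 8.33 / [2010 × (1 + 0.0522 × 8.33)] = 1.19×10^6 / 2884 = 414.0 m³.
F/M = Q·S₀ / (V·X) = 1810 × 180 / (414.0 × 2010) = 0.3915 g BOD₅·(g VSS·d)⁻¹.

F/M ≈ 0.392 d⁻¹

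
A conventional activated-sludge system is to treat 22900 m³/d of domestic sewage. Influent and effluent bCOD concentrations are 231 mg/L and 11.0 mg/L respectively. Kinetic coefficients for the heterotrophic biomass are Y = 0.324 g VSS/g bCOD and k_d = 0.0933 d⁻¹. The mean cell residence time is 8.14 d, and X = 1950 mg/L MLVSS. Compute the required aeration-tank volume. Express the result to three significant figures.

V ≈ 3870 m³

Steady-state biomass mass balance: V·X·(1 + k_d·θ_c) = Y·Q·(S₀ − S)·θ_c, so V = 0.324 × 22900 × (231 − 11.0) × 8.14 / [1950 × (1 + 0.0933 × 8.14)] = 1.33×10^7 / 3431 = 3873 m³.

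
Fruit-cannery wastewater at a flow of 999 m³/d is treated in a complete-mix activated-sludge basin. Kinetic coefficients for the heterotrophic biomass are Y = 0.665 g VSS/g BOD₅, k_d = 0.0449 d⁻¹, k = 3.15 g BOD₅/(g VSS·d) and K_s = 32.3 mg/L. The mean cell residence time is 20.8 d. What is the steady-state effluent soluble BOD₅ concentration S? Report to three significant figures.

S ≈ 1.50 mg/L

From the Monod/SRT balance for a CMAS, S = K_s·(1+k_d θ_c)/[θ_c·(Y k − k_d) − 1] = 32.3 × (1 + 0.0449 × 20.8) / [20.8 × (0.665 × 3.15 − 0.0449) − 1] = 62.47 / 41.64 = 1.500 mg/L.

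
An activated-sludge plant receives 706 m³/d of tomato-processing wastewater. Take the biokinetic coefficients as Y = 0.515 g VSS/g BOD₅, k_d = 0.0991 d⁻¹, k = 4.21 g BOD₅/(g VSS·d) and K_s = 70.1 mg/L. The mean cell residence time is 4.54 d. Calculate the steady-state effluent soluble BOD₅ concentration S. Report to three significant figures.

From the Monod/SRT balance for a CMAS, S = K_s·(1+k_d θ_c)/[θ_c·(Y k − k_d) − 1] = 70.1 × (1 + 0.0991 × 4.54) / [4.54 × (0.515 × 4.21 − 0.0991) − 1] = 101.6 / 8.393 = 12.11 mg/L.

S ≈ 12.1 mg/L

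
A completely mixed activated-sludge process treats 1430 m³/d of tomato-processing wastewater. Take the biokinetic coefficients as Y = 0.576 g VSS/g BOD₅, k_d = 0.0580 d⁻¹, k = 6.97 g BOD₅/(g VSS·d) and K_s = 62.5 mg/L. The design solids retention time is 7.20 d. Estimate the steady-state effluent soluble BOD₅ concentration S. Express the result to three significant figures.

Effluent substrate depends only on kinetics and SRT: S = K_s(1 + k_d θ_c) / [θ_c(Yk − k_d) − 1] = 62.5 × (1 + 0.0580 × 7.20) / [7.20 × (0.576 × 6.97 − 0.0580) − 1] = 88.60 / 27.49 = 3.223 mg/L.

S ≈ 3.22 mg/L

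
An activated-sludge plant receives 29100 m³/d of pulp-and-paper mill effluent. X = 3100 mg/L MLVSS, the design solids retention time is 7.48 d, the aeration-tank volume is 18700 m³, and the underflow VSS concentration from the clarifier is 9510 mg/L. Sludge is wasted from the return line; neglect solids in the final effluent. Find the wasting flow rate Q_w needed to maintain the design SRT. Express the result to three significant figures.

Q_w ≈ 815 m³/d

θ_c = V·X/(Q_w·X_r) when wasting from the recycle, so Q_w = V·X/(θ_c·X_r) = 18700 × 3100 / (7.48 × 9510) = 814.9 m³/d.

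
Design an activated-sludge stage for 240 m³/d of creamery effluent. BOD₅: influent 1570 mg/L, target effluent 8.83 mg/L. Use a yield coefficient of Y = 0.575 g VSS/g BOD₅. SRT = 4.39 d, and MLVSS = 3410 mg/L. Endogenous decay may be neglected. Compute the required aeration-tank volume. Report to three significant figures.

With k_d = 0 the design equation reduces to V = Y Q (S₀−S) θ_c / X = 0.575 × 240 × (1570 − 8.83) × 4.39 / 3410 = 277.4 m³.

V ≈ 277 m³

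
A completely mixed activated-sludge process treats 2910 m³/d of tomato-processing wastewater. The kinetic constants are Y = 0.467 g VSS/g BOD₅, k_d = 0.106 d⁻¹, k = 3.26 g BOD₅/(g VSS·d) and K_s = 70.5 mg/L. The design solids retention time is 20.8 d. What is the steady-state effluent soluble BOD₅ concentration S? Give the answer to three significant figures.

Effluent substrate depends only on kinetics and SRT: S = K_s(1 + k_d θ_c) / [θ_c(Yk − k_d) − 1] = 70.5 × (1 + 0.106 × 20.8) / [20.8 × (0.467 × 3.26 − 0.106) − 1] = 225.9 / 28.46 = 7.938 mg/L.

S ≈ 7.94 mg/L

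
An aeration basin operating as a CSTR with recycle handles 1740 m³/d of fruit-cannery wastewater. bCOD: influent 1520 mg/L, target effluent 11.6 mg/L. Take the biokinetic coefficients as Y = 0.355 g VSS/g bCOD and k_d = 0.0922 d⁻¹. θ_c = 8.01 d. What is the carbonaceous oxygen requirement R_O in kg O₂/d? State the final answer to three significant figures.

R_O ≈ 1860 kg O₂/d

Y_obs = Y / (1 + k_d θ_c) = 0.355 / (1 + 0.0922 × 8.01) = 0.355 / 1.739 = 0.2042.
Substrate removed = Q·(S₀ − S) = 1740 m³/d × (1520 − 11.6) g/m³ = 2.62×10^6 g/d = 2625 kg/d.
Net sludge production P_X = 0.2042 × 2625 = 535.9 kg VSS/d.
Carbonaceous O₂ demand = substrate oxidised − cell-mass equivalent = 2625 − 1.42 × 535.9 = 1864 kg O₂/d.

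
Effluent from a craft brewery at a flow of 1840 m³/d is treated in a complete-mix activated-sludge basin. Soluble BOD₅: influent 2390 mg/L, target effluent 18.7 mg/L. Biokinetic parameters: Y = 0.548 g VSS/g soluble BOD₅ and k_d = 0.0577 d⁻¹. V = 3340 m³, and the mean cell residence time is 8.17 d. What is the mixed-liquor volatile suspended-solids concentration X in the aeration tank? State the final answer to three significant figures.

Solving the biomass balance for X: X = Y Q (S₀−S) θ_c / [V (1+k_d θ_c)] = 0.548 × 1840 × (2390 − 18.7) × 8.17 / [3340 × (1 + 0.0577 × 8.17)] = 3975 mg/L.

X ≈ 3970 mg/L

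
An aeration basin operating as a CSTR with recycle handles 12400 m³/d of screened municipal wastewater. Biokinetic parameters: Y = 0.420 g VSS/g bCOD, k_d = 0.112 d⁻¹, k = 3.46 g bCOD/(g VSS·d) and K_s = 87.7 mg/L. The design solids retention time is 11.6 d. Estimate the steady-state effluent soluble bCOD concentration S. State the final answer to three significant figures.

From the Monod/SRT balance for a CMAS, S = K_s·(1+k_d θ_c)/[θ_c·(Y k − k_d) − 1] = 87.7 × (1 + 0.112 × 11.6) / [11.6 × (0.420 × 3.46 − 0.112) − 1] = 201.6 / 14.56 = 13.85 mg/L.

S ≈ 13.9 mg/L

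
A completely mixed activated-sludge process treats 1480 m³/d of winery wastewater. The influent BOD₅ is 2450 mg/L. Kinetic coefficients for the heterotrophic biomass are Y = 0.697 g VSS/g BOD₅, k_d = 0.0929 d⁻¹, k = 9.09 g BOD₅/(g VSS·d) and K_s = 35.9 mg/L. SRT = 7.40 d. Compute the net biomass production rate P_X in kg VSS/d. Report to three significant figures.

P_X ≈ 1500 kg VSS/d

From the Monod/SRT balance for a CMAS, S = K_s·(1+k_d θ_c)/[θ_c·(Y k − k_d) − 1] = 35.9 × (1 + 0.0929 × 7.40) / [7.40 × (0.697 × 9.09 − 0.0929) − 1] = 60.58 / 45.20 = 1.340 mg/L.
Y_obs = Y / (1 + k_d θ_c) = 0.697 / (1 + 0.0929 × 7.40) = 0.697 / 1.687 = 0.4130.
Substrate removed = Q·(S₀ − S) = 1480 m³/d × (2450 − 1.34) g/m³ = 3.62×10^6 g/d = 3624 kg/d.
Biomass produced: P_X = Y_obs·Q·ΔS = 0.4130 × 3624 ≈ 1497 kg VSS/d.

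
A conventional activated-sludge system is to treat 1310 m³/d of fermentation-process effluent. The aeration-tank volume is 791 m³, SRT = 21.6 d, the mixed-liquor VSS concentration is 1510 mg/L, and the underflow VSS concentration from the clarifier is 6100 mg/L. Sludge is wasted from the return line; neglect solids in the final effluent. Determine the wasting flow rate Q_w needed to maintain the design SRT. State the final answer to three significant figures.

Q_w ≈ 9.07 m³/d

Q_w = (V·X)/(θ_c X_r) = 791.0 × 1510 / (21.6 × 6100) = 9.065 m³/d.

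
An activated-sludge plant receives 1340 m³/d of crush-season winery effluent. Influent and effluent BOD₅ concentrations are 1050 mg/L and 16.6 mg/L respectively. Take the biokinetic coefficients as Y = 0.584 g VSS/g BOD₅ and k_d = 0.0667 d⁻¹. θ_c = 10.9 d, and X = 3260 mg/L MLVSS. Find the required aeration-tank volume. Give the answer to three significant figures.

Steady-state biomass mass balance: V·X·(1 + k_d·θ_c) = Y·Q·(S₀ − S)·θ_c, so V = 0.584 × 1340 × (1050 − 16.6) × 10.9 / [3260 × (1 + 0.0667 × 10.9)] = 8.81×10^6 / 5630 = 1566 m³.

V ≈ 1570 m³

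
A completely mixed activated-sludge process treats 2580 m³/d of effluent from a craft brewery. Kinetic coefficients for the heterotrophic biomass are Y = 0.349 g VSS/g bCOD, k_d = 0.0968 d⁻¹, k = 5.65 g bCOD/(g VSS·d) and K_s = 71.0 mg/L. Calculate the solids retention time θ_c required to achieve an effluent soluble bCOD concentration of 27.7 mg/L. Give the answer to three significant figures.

θ_c ≈ 2.19 d

Specific growth rate at S = 27.7 mg/L: μ = YkS/(K_s+S) = 0.349·5.65·27.7/(71.0+27.7) = 0.5534 d⁻¹.
Then 1/θ_c = μ − k_d = 0.5534 − 0.0968 = 0.4566 d⁻¹, giving θ_c = 2.190 d.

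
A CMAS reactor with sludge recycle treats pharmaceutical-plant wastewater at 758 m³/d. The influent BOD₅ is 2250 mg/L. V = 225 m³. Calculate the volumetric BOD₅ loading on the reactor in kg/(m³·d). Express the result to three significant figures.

L_v ≈ 7.58 kg BOD₅/(m³·d)

Volumetric loading L_v = Q·S₀ / V = 758 × 2250 g/m³ / 225.0 m³ = 7580 g/(m³·d) = 7.580 kg BOD₅/(m³·d).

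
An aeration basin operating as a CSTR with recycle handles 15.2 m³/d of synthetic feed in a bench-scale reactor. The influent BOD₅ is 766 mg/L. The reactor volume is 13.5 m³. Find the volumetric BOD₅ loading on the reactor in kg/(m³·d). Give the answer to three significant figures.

L_v ≈ 0.862 kg BOD₅/(m³·d)

L_v = Q S₀ / V = 15.2 × 766 × 10⁻³ / 13.50 = 0.8625 kg/(m³·d).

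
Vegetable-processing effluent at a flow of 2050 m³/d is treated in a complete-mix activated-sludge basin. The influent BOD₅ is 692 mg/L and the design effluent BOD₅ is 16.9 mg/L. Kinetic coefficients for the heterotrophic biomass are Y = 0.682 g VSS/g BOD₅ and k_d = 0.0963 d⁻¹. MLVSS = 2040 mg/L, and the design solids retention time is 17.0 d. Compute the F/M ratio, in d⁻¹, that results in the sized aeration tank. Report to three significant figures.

F/M ≈ 0.233 d⁻¹

Rearranging the biomass balance for a CMAS with decay, V = Y·Q·ΔS·θ_c / [X·(1+k_d θ_c)] = 0.682 × 2050 × (692 − 16.9) × 17.0 / [2040 × (1 + 0.0963 × 17.0)] = 1.6×10^7 / 5380 = 2983 m³.
F/M = applied load / biomass = Q·S₀/(V·X) = 2050 × 692 / (2983 × 2040) = 0.2331 d⁻¹.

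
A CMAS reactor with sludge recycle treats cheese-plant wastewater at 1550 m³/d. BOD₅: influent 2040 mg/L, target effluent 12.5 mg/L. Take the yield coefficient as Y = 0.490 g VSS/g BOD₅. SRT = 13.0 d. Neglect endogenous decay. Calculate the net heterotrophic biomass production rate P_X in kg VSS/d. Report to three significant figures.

P_X ≈ 1540 kg VSS/d

With endogenous decay neglected, the observed yield equals the true yield: Y_obs = Y = 0.490 g VSS/g BOD₅.
ΔS = 2040 − 12.5 = 2028 mg/L, so the substrate removal rate is 1550 × 2028/1000 = 3143 kg BOD₅/d.
Biomass produced: P_X = Y_obs·Q·ΔS = 0.4900 × 3143 ≈ 1540 kg VSS/d.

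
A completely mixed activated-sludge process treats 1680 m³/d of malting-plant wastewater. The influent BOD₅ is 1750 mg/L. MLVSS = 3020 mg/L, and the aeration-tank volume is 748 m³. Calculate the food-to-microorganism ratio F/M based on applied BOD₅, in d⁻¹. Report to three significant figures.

F/M ≈ 1.30 d⁻¹

F/M = Q·S₀ / (V·X) = 1680 × 1750 / (748.0 × 3020) = 1.301 g BOD₅·(g VSS·d)⁻¹.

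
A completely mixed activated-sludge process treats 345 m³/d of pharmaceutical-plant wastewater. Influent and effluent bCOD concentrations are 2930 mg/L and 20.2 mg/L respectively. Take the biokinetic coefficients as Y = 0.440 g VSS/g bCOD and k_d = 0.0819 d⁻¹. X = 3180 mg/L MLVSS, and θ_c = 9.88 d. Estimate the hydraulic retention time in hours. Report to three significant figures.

Steady-state biomass mass balance: V·X·(1 + k_d·θ_c) = Y·Q·(S₀ − S)·θ_c, so V = 0.440 × 345 × (2930 − 20.2) × 9.88 / [3180 × (1 + 0.0819 × 9.88)] = 4.36×10^6 / 5753 = 758.6 m³.
τ = V/Q = 758.6/345 = 2.199 d, or 52.77 h.

τ ≈ 52.8 h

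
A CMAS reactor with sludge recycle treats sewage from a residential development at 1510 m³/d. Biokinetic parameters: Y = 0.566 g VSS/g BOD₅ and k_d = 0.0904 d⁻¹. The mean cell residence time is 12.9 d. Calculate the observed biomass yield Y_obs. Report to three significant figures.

Y_obs ≈ 0.261 g VSS/g BOD₅

The observed yield is Y_obs = Y/(1 + k_d·θ_c) = 0.566 / (1 + 0.0904 × 12.9) = 0.566 / 2.166 = 0.2613 g VSS per g BOD₅ removed.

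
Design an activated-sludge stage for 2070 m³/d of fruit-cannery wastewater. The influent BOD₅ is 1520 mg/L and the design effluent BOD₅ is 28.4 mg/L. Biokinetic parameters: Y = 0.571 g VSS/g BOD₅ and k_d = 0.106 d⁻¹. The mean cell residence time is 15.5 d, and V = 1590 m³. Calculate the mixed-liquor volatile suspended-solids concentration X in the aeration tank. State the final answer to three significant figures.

X ≈ 6500 mg/L

X = Y·Q·ΔS·θ_c / [V·(1 + k_d θ_c)] = 0.571 × 2070 × (1520 − 28.4) × 15.5 / [1590 × (1 + 0.106 × 15.5)] = 6503 mg/L.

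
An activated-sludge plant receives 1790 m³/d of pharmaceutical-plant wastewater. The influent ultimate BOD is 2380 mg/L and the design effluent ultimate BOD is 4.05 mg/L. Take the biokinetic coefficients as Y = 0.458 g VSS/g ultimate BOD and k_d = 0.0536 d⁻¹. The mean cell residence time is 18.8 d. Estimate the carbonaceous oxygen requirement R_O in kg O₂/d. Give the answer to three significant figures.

Observed yield with endogenous decay: Y_obs = Y / (1 + k_d·θ_c) = 0.458 / (1 + 0.0536 × 18.8) = 0.458 / 2.008 = 0.2281 g VSS/g ultimate BOD.
Mass of ultimate BOD removed per day: Q(S₀ − S) = 1790 × 2376 g/m³ = 4253 kg/d.
Biomass synthesised: P_X = Y_obs × 4253 = 970.2 kg VSS/d.
R_O = Q·(S₀ − S) − 1.42·P_X = 4253 − 1.42 × 970.2 = 2875 kg O₂/d.

R_O ≈ 2880 kg O₂/d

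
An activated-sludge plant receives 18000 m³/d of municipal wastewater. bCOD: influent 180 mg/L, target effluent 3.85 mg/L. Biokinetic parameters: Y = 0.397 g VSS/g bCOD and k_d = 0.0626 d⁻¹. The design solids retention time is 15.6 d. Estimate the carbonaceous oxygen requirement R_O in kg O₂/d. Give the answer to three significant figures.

R_O ≈ 2270 kg O₂/d

Y_obs = Y / (1 + k_d θ_c) = 0.397 / (1 + 0.0626 × 15.6) = 0.397 / 1.977 = 0.2009.
ΔS = 180 − 3.85 = 176.2 mg/L, so the substrate removal rate is 18000 × 176.2/1000 = 3171 kg bCOD/d.
P_X = Y_obs·Q·(S₀ − S) = 0.2009 × 3171 = 636.8 kg VSS/d.
Carbonaceous O₂ demand = substrate oxidised − cell-mass equivalent = 3171 − 1.42 × 636.8 = 2266 kg O₂/d.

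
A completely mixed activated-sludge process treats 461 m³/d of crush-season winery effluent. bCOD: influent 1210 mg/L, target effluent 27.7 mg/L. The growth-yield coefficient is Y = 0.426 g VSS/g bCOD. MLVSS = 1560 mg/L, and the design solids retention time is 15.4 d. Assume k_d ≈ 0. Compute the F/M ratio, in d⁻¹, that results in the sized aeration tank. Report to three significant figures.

V·X = Y·Q·ΔS·θ_c gives V = 0.426 × 461 × (1210 − 27.7) × 15.4 / 1560 = 2292 m³.
Food-to-microorganism ratio F/M = Q S₀ / (V X) = 461 × 1210 / (2292 × 1560) = 0.1560 d⁻¹.

F/M ≈ 0.156 d⁻¹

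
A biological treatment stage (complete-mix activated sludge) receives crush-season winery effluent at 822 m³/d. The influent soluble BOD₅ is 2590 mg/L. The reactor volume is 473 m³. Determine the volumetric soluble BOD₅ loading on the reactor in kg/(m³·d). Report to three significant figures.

Volumetric loading L_v = Q·S₀ / V = 822 × 2590 g/m³ / 473.0 m³ = 4501 g/(m³·d) = 4.501 kg soluble BOD₅/(m³·d).

L_v ≈ 4.50 kg soluble BOD₅/(m³·d)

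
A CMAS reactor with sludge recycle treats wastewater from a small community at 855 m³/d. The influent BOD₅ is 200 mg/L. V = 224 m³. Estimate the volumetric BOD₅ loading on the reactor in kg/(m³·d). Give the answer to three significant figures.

L_v ≈ 0.763 kg BOD₅/(m³·d)

Volumetric loading L_v = Q·S₀ / V = 855 × 200 g/m³ / 224.0 m³ = 763.4 g/(m³·d) = 0.7634 kg BOD₅/(m³·d).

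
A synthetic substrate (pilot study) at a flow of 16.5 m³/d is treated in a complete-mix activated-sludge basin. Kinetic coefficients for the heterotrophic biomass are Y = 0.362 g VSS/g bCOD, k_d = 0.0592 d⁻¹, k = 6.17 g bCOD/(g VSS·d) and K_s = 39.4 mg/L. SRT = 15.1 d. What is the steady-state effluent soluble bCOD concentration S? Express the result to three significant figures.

From the Monod/SRT balance for a CMAS, S = K_s·(1+k_d θ_c)/[θ_c·(Y k − k_d) − 1] = 39.4 × (1 + 0.0592 × 15.1) / [15.1 × (0.362 × 6.17 − 0.0592) − 1] = 74.62 / 31.83 = 2.344 mg/L.

S ≈ 2.34 mg/L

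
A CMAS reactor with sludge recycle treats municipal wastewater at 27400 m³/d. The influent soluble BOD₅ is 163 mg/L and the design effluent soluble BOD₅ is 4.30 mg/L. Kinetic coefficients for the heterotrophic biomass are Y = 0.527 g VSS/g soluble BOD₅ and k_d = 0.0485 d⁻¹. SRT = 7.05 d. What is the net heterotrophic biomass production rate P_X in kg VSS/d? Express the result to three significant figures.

Y_obs = Y / (1 + k_d θ_c) = 0.527 / (1 + 0.0485 × 7.05) = 0.527 / 1.342 = 0.3927.
Q·(S₀ − S) = 27400 × (163 − 4.30) × 10⁻³ = 4348 kg/d removed.
P_X = Y_obs · Q(S₀ − S) = 0.3927 × 4348 = 1708 kg VSS/d.

P_X ≈ 1710 kg VSS/d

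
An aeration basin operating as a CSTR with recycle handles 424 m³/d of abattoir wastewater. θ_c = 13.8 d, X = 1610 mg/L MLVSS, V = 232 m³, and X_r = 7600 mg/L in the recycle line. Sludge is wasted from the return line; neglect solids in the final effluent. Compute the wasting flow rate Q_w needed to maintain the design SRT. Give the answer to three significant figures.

Wasting from the return line (neglecting effluent solids): Q_w = V·X / (θ_c·X_r) = 232.0 × 1610 / (13.8 × 7600) = 3.561 m³/d.

Q_w ≈ 3.56 m³/d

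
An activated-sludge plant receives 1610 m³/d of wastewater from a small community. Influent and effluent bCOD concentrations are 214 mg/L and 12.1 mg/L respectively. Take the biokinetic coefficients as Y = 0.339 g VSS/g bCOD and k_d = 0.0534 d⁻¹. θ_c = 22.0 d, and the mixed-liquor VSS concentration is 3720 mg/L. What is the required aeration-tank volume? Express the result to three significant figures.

V ≈ 300 m³

Rearranging the biomass balance for a CMAS with decay, V = Y·Q·ΔS·θ_c / [X·(1+k_d θ_c)] = 0.339 × 1610 × (214 − 12.1) × 22.0 / [3720 × (1 + 0.0534 × 22.0)] = 2.42×10^6 / 8090 = 299.7 m³.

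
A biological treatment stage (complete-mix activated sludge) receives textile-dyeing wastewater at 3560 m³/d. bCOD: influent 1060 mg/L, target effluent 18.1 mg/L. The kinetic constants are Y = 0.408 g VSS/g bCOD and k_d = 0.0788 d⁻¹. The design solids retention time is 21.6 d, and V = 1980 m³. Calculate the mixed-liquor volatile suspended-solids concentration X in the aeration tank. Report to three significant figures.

X = Y·Q·ΔS·θ_c / [V·(1 + k_d θ_c)] = 0.408 × 3560 × (1060 − 18.1) × 21.6 / [1980 × (1 + 0.0788 × 21.6)] = 6110 mg/L.

X ≈ 6110 mg/L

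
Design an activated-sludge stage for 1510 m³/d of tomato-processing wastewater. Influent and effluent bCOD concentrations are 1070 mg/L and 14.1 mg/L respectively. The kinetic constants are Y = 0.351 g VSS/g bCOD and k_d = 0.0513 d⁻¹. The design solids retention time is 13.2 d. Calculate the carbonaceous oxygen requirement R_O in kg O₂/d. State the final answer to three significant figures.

R_O ≈ 1120 kg O₂/d

Observed yield with endogenous decay: Y_obs = Y / (1 + k_d·θ_c) = 0.351 / (1 + 0.0513 × 13.2) = 0.351 / 1.677 = 0.2093 g VSS/g bCOD.
Substrate removed = Q·(S₀ − S) = 1510 m³/d × (1070 − 14.1) g/m³ = 1.59×10^6 g/d = 1594 kg/d.
P_X = Y_obs·Q·(S₀ − S) = 0.2093 × 1594 = 333.7 kg VSS/d.
R_O = Q·ΔS − 1.42 P_X = 1594 − 473.8 = 1121 kg O₂/d.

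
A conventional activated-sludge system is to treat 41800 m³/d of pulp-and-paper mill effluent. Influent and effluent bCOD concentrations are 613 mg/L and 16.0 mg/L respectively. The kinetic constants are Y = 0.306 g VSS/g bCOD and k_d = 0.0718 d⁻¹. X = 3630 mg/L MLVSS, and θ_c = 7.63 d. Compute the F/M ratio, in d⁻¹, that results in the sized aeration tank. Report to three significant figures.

F/M ≈ 0.681 d⁻¹

Rearranging the biomass balance for a CMAS with decay, V = Y·Q·ΔS·θ_c / [X·(1+k_d θ_c)] = 0.306 × 41800 × (613 − 16.0) × 7.63 / [3630 × (1 + 0.0718 × 7.63)] = 5.83×10^7 / 5619 = 10370 m³.
F/M = applied load / biomass = Q·S₀/(V·X) = 41800 × 613 / (10370 × 3630) = 0.6807 d⁻¹.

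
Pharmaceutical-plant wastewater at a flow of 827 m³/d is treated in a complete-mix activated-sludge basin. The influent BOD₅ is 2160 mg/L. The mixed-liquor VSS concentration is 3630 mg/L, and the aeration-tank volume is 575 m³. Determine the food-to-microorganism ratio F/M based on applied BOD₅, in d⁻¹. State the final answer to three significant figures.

F/M = Q·S₀ / (V·X) = 827 × 2160 / (575.0 × 3630) = 0.8558 g BOD₅·(g VSS·d)⁻¹.

F/M ≈ 0.856 d⁻¹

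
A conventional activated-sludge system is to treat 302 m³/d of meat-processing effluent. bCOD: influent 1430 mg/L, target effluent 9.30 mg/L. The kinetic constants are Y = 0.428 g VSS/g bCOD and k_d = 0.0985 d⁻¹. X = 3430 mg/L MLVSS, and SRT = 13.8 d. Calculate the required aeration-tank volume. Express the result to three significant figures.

V ≈ 313 m³

Steady-state biomass mass balance: V·X·(1 + k_d·θ_c) = Y·Q·(S₀ − S)·θ_c, so V = 0.428 × 302 × (1430 − 9.30) × 13.8 / [3430 × (1 + 0.0985 × 13.8)] = 2.53×10^6 / 8092 = 313.2 m³.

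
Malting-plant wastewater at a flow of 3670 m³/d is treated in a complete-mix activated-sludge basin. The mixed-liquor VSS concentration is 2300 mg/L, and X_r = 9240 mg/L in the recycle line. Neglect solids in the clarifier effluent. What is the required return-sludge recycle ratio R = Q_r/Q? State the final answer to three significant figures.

R ≈ 0.331

R = Q_r/Q = X/(X_r − X) = 2300 / (9240 − 2300) = 0.3314.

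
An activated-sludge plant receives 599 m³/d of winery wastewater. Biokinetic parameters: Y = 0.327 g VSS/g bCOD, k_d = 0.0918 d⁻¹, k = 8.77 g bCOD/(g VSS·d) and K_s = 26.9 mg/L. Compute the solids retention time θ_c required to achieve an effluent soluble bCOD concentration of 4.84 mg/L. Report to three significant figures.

Specific growth rate at S = 4.84 mg/L: μ = YkS/(K_s+S) = 0.327·8.77·4.84/(26.9+4.84) = 0.4373 d⁻¹.
1/θ_c = 0.4373 − 0.0918 = 0.3455 d⁻¹, so θ_c = 2.894 d.

θ_c ≈ 2.89 d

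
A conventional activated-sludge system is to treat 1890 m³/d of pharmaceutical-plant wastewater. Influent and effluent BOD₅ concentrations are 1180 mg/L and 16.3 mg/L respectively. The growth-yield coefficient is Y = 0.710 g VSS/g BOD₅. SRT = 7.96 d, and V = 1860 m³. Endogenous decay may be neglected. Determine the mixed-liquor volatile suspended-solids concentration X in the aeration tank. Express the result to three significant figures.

X ≈ 6680 mg/L

From V·X = Y·Q·(S₀ − S)·θ_c (decay neglected): X = 0.710 × 1890 × (1180 − 16.3) × 7.96 / 1860 = 6683 mg/L.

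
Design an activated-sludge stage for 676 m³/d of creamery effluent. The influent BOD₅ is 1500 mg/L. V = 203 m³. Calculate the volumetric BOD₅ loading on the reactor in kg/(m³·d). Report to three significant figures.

Volumetric loading L_v = Q·S₀ / V = 676 × 1500 g/m³ / 203.0 m³ = 4995 g/(m³·d) = 4.995 kg BOD₅/(m³·d).

L_v ≈ 5.00 kg BOD₅/(m³·d)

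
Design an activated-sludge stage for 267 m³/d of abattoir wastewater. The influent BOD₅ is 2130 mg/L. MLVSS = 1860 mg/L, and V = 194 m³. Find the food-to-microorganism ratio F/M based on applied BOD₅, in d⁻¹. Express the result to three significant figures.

F/M ≈ 1.58 d⁻¹

F/M = applied load / biomass = Q·S₀/(V·X) = 267 × 2130 / (194.0 × 1860) = 1.576 d⁻¹.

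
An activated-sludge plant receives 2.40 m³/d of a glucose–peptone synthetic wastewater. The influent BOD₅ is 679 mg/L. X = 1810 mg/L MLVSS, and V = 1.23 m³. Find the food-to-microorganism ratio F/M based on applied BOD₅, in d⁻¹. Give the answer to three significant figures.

F/M ≈ 0.732 d⁻¹

F/M = applied load / biomass = Q·S₀/(V·X) = 2.40 × 679 / (1.230 × 1810) = 0.7320 d⁻¹.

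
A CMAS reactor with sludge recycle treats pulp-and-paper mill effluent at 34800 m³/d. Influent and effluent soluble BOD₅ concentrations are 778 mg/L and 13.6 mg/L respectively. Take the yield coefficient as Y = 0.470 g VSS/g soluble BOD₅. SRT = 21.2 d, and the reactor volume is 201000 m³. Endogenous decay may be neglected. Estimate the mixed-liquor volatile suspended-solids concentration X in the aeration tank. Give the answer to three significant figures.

X ≈ 1320 mg/L

X = Y·Q·ΔS·θ_c / V = 0.470 × 34800 × (778 − 13.6) × 21.2 / 201000 = 1319 mg/L.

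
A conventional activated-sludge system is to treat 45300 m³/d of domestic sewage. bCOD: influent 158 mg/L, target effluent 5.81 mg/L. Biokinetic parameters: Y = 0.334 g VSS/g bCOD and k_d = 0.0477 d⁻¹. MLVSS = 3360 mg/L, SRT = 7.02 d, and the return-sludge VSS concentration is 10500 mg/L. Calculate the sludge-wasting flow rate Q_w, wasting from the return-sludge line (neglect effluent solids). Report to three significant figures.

Q_w ≈ 164 m³/d

Steady-state biomass mass balance: V·X·(1 + k_d·θ_c) = Y·Q·(S₀ − S)·θ_c, so V = 0.334 × 45300 × (158 − 5.81) × 7.02 / [3360 × (1 + 0.0477 × 7.02)] = 1.62×10^7 / 4485 = 3604 m³.
θ_c = V·X/(Q_w·X_r) when wasting from the recycle, so Q_w = V·X/(θ_c·X_r) = 3604 × 3360 / (7.02 × 10500) = 164.3 m³/d.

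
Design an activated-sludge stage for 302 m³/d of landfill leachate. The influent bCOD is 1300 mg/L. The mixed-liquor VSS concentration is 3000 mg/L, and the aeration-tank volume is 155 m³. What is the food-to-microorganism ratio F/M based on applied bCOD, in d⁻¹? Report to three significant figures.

F/M ≈ 0.844 d⁻¹

Food-to-microorganism ratio F/M = Q S₀ / (V X) = 302 × 1300 / (155.0 × 3000) = 0.8443 d⁻¹.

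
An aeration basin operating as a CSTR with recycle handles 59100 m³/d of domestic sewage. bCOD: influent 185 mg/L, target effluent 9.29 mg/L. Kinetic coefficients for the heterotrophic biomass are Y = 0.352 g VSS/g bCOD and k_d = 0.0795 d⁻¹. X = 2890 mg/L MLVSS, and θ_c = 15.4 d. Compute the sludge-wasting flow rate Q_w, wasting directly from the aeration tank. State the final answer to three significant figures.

Q_w ≈ 569 m³/d

Steady-state biomass mass balance: V·X·(1 + k_d·θ_c) = Y·Q·(S₀ − S)·θ_c, so V = 0.352 × 59100 × (185 − 9.29) × 15.4 / [2890 × (1 + 0.0795 × 15.4)] = 5.63×10^7 / 6428 = 8757 m³.
Wasting from the aeration tank: Q_w = V / θ_c = 8757 / 15.4 = 568.6 m³/d.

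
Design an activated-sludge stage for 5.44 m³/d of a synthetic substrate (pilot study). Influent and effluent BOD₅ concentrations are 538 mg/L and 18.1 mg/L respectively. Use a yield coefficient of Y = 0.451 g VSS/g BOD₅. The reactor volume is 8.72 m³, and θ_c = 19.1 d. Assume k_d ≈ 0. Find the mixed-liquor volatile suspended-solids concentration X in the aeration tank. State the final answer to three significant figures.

X ≈ 2790 mg/L

Without decay, X = Y Q (S₀−S) θ_c / V = 0.451 × 5.44 × (538 − 18.1) × 19.1 / 8.72 = 2794 mg/L.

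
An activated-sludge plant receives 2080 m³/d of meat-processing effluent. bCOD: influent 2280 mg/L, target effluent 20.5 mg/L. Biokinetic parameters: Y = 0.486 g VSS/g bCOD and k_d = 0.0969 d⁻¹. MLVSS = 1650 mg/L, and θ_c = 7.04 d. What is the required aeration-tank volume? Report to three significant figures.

V ≈ 5790 m³

Rearranging the biomass balance for a CMAS with decay, V = Y·Q·ΔS·θ_c / [X·(1+k_d θ_c)] = 0.486 × 2080 × (2280 − 20.5) × 7.04 / [1650 × (1 + 0.0969 × 7.04)] = 1.61×10^7 / 2776 = 5793 m³.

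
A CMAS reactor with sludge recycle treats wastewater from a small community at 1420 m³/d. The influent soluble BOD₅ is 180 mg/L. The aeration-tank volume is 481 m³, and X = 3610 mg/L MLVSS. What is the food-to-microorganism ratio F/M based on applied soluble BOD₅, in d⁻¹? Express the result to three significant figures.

Food-to-microorganism ratio F/M = Q S₀ / (V X) = 1420 × 180 / (481.0 × 3610) = 0.1472 d⁻¹.

F/M ≈ 0.147 d⁻¹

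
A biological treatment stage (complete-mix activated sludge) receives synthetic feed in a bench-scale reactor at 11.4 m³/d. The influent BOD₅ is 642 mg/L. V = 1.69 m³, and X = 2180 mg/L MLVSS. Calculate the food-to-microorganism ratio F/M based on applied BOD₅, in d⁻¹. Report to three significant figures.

Food-to-microorganism ratio F/M = Q S₀ / (V X) = 11.4 × 642 / (1.690 × 2180) = 1.987 d⁻¹.

F/M ≈ 1.99 d⁻¹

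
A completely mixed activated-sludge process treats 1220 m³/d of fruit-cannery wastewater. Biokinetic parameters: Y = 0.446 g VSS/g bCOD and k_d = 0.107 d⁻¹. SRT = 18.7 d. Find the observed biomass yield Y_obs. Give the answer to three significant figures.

Y_obs ≈ 0.149 g VSS/g bCOD

Y_obs = Y / (1 + k_d θ_c) = 0.446 / (1 + 0.107 × 18.7) = 0.446 / 3.001 = 0.1486.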